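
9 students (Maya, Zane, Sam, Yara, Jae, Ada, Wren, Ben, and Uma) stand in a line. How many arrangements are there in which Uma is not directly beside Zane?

282240

There are 9! = 362880 arrangements in all. If Uma and Zane are adjacent, merging them into one block gives 2·(8)! = 80640 arrangements.
So 362880 − 80640 = 282240 arrangements keep them apart.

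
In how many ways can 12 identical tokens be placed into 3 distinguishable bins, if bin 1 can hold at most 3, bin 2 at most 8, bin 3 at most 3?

Ignoring the caps, the number of non-negative solutions to x_1+…+x_3 = 12 is C(14,2) = 91.
Subtract solutions that violate a single cap (substitute x_i' = x_i − (cap_i+1)): x_1 ≥ 4 gives C(10,2) = 45; x_2 ≥ 9 gives C(5,2) = 10; x_3 ≥ 4 gives C(10,2) = 45. Together 100.
Add back pairs where two caps are both exceeded: 0 + 15 + 0 = 15.
By inclusion–exclusion the count is 91 − 100 + 15 = 6.

6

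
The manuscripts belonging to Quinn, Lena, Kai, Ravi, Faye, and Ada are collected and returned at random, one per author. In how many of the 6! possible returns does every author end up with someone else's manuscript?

265

This is the derangement count D_6: permutations of 6 items with no fixed point.
By inclusion–exclusion this is Σ_{j=0}^{6} (−1)^j C(6,j)·(6−j)!.
Computing: 720 − 720 + 360 − 120 + 30 − 6 + 1 = 265.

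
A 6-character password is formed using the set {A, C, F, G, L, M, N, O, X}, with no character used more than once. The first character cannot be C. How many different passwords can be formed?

The first character has 9−1 = 8 choices (anything except C).
The remaining 5 characters are filled from the other 8 symbols without repetition: 8 × 7 × 6 × 5 × 4 = 6720.
Total: 8 × 6720 = 53760.

53760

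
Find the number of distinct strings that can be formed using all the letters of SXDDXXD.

140

Letter multiplicities in SXDDXXD: D×3, S×1, X×3.
So there are 7! / (3!·3!) = 140 distinguishable arrangements.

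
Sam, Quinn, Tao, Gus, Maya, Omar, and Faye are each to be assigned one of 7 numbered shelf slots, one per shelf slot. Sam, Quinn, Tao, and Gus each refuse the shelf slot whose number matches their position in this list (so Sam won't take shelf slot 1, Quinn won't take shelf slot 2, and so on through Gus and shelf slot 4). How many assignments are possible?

2790

Let Aᵢ (for 1 ≤ i ≤ 4) be the placements that put person i in their forbidden shelf slot. Any j of these fix j positions, leaving (7−j)! ways to fill the rest, and there are C(4,j) ways to pick which j.
By inclusion–exclusion, the number of valid placements is Σ_{j=0}^{4} (−1)^j C(4,j)·(7−j)!.
Computing: 5040 − 2880 + 720 − 96 + 6 = 2790.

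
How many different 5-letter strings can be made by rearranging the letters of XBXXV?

XBXXV has 5 letters with X appearing 3 times.
The number of distinct arrangements is 5!/(3!) = 120/6 = 20.

20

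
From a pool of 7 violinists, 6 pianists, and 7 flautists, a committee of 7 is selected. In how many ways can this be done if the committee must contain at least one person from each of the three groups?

70658

Unrestricted: C(20,7) = 77520 ways to pick any 7 of the 20.
Subtract selections that omit an entire group: no violinists → C(13,7) = 1716; no pianists → C(14,7) = 3432; no flautists → C(13,7) = 1716.
Add back selections omitting two groups (i.e. drawn from a single group): C(7,7) + C(6,7) + C(7,7) = 2.
By inclusion–exclusion: 77520 − 6864 + 2 = 70658.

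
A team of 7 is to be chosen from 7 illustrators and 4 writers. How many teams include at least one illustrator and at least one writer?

329

Unrestricted: C(11,7) = 330 ways to pick any 7 of the 11.
Subtract selections that omit an entire group: no illustrators → C(4,7) = 0; no writers → C(7,7) = 1.
Both groups omitted at once is impossible, so 330 − 1 = 329.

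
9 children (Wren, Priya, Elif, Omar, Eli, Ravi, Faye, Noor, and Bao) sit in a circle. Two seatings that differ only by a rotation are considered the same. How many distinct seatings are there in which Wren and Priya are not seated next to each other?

30240

All circular seatings of 9 people number (8)! = 40320.
Those with Wren next to Priya: fuse the pair into one unit and seat 8 units around a circle — 2·(7)! = 10080.
Subtracting, 40320 − 10080 = 30240.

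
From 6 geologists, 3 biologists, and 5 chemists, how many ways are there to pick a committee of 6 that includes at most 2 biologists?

Split by how many biologists are chosen (0 through 2).
Sum: C(3,0)·C(11,6) + C(3,1)·C(11,5) + C(3,2)·C(11,4) = 462 + 1386 + 990 = 2838.

2838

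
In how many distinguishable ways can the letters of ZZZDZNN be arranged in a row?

ZZZDZNN has 7 letters with N appearing twice and Z appearing 4 times.
Dividing 7! = 5040 by 4!·2! = 48 for the repeated letters gives 105.

105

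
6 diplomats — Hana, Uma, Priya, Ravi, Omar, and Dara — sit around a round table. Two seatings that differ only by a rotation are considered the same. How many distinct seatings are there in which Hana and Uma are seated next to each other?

48

Glue Hana and Uma into a block (2 internal orders). Seating 5 units around a circle gives (4)! arrangements.
So 2 × (4)! = 2 × 24 = 48.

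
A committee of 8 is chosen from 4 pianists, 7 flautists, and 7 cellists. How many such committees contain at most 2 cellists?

12177

Split by how many cellists are chosen (0 through 2).
Sum: C(7,0)·C(11,8) + C(7,1)·C(11,7) + C(7,2)·C(11,6) = 165 + 2310 + 9702 = 12177.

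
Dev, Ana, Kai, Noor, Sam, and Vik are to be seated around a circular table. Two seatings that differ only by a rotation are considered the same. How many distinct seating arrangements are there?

Seat Dev anywhere (absorbing the rotational symmetry), then permute the other 5: (5)! = 120.

120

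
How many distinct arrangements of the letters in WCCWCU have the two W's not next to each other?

40

Total arrangements of WCCWCU: 6!/(3!·2!) = 60.
If the two W's are adjacent, glue them into one block, leaving 5 items to arrange: (5)!/(3!) = 20 ways.
Subtracting, 60 − 20 = 40 arrangements keep the W's apart.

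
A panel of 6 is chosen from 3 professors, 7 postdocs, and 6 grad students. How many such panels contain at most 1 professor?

5577

Split by how many professors are chosen (0 through 1).
Sum: C(3,0)·C(13,6) + C(3,1)·C(13,5) = 1716 + 3861 = 5577.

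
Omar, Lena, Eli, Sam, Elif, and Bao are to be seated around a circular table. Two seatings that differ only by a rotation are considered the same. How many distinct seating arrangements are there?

Fix one person's seat to break rotational symmetry; the remaining 5 people can be arranged in (5)! = 120 ways.

120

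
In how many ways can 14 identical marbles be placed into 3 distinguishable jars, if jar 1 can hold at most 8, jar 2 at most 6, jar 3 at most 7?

Without the upper bounds there are C(16,2) = 120 ways to split 14 among 3 jars.
Subtract solutions that violate a single cap (substitute x_i' = x_i − (cap_i+1)): x_1 ≥ 9 gives C(7,2) = 21; x_2 ≥ 7 gives C(9,2) = 36; x_3 ≥ 8 gives C(8,2) = 28. Together 85.
No two caps can be exceeded simultaneously, so the pair terms are all 0.
By inclusion–exclusion the count is 120 − 85 + 0 = 35.

35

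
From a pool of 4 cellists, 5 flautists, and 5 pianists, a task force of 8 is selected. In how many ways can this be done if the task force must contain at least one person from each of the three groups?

Unrestricted: C(14,8) = 3003 ways to pick any 8 of the 14.
Selections missing a whole group: no cellists → C(10,8) = 45; no flautists → C(9,8) = 9; no pianists → C(9,8) = 9.
Add back selections omitting two groups (i.e. drawn from a single group): C(4,8) + C(5,8) + C(5,8) = 0.
By inclusion–exclusion: 3003 − 63 + 0 = 2940.

2940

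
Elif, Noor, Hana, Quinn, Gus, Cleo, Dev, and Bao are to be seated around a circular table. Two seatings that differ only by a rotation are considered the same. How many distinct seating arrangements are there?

5040

Seat Elif anywhere (absorbing the rotational symmetry), then permute the other 7: (7)! = 5040.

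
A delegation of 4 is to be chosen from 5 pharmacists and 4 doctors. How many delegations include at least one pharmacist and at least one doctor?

120

Unrestricted: C(9,4) = 126 ways to pick any 4 of the 9.
Subtract selections that omit an entire group: no pharmacists → C(4,4) = 1; no doctors → C(5,4) = 5.
Both groups omitted at once is impossible, so 126 − 6 = 120.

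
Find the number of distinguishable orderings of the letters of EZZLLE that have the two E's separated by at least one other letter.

Total arrangements of EZZLLE: 6!/(2!·2!·2!) = 90.
If the two E's are adjacent, glue them into one block, leaving 5 items to arrange: (5)!/(2!·2!) = 30 ways.
Subtracting, 90 − 30 = 60 arrangements keep the E's apart.

60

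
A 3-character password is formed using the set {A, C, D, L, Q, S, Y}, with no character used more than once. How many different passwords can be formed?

This is a permutation of 3 out of 7: P(7,3) = 7!/4!.
That product is 7 × 6 × 5 = 210.

210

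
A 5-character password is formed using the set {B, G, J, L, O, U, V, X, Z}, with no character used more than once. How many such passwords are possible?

15120

With no repetition, fill the 5 characters in order: 9 choices, then 8, down to 5.
That product is 9 × 8 × 7 × 6 × 5 = 15120.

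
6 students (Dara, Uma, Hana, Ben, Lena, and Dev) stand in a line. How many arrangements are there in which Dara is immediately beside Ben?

240

Glue Dara and Ben into one block (2 internal orders), leaving 5 units to arrange in a row.
That gives 2 × 5! = 2 × 120 = 240.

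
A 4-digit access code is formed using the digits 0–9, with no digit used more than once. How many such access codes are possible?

5040

Choose and order 4 of the 10 symbols: the first digit has 10 options, the next 9, then 8, 7.
That product is 10 × 9 × 8 × 7 = 5040.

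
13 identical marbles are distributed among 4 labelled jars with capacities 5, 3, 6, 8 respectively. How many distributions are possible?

Without the upper bounds there are C(16,3) = 560 ways to split 13 among 4 jars.
Subtract solutions that violate a single cap (substitute x_i' = x_i − (cap_i+1)): x_1 ≥ 6 gives C(10,3) = 120; x_2 ≥ 4 gives C(12,3) = 220; x_3 ≥ 7 gives C(9,3) = 84; x_4 ≥ 9 gives C(7,3) = 35. Together 459.
Add back pairs where two caps are both exceeded: 20 + 1 + 0 + 10 + 1 + 0 = 32.
By inclusion–exclusion the count is 560 − 459 + 32 = 133.

133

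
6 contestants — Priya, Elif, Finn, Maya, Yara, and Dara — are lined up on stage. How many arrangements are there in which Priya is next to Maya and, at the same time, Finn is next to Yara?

Treat {Priya,Maya} as one block (2 orders) and {Finn,Yara} as another (2 orders).
That leaves 4 units to arrange: 2 × 2 × 4! = 4 × 24 = 96.

96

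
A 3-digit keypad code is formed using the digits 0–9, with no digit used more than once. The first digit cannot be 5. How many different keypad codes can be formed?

The first digit has 10−1 = 9 choices (anything except 5).
The remaining 2 digits are filled from the other 9 symbols without repetition: 9 × 8 = 72.
Total: 9 × 72 = 648.

648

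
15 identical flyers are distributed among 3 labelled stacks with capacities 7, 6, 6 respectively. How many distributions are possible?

15

Without the upper bounds there are C(17,2) = 136 ways to split 15 among 3 stacks.
Subtract solutions that violate a single cap (substitute x_i' = x_i − (cap_i+1)): x_1 ≥ 8 gives C(9,2) = 36; x_2 ≥ 7 gives C(10,2) = 45; x_3 ≥ 7 gives C(10,2) = 45. Together 126.
Add back pairs where two caps are both exceeded: 1 + 1 + 3 = 5.
By inclusion–exclusion the count is 136 − 126 + 5 = 15.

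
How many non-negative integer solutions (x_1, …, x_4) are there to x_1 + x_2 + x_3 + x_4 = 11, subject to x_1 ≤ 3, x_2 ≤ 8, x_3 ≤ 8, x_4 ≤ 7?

204

Without the upper bounds there are C(14,3) = 364 ways to split 11 among 4 variables.
Subtract solutions that violate a single cap (substitute x_i' = x_i − (cap_i+1)): x_1 ≥ 4 gives C(10,3) = 120; x_2 ≥ 9 gives C(5,3) = 10; x_3 ≥ 9 gives C(5,3) = 10; x_4 ≥ 8 gives C(6,3) = 20. Together 160.
No two caps can be exceeded simultaneously, so the pair terms are all 0.
By inclusion–exclusion the count is 364 − 160 + 0 = 204.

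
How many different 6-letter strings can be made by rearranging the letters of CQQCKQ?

60

The 6 letters of CQQCKQ have repeats: C appearing twice and Q appearing 3 times.
Dividing 6! = 720 by 3!·2! = 12 for the repeated letters gives 60.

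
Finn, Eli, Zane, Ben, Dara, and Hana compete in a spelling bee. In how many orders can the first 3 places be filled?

This is an ordered selection of 3 from 6: P(6,3).
That gives 6 × 5 × 4 = 120.

120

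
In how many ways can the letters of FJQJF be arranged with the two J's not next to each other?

18

Total arrangements of FJQJF: 5!/(2!·2!) = 30.
If the two J's are adjacent, glue them into one block, leaving 4 items to arrange: (4)!/(2!) = 12 ways.
Hence 30 − 12 = 18.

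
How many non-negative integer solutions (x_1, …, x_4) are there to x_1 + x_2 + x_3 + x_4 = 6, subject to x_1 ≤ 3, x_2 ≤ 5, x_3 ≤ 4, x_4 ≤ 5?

68

Without the upper bounds there are C(9,3) = 84 ways to split 6 among 4 variables.
Subtract solutions that violate a single cap (substitute x_i' = x_i − (cap_i+1)): x_1 ≥ 4 gives C(5,3) = 10; x_2 ≥ 6 gives C(3,3) = 1; x_3 ≥ 5 gives C(4,3) = 4; x_4 ≥ 6 gives C(3,3) = 1. Together 16.
No two caps can be exceeded simultaneously, so the pair terms are all 0.
By inclusion–exclusion the count is 84 − 16 + 0 = 68.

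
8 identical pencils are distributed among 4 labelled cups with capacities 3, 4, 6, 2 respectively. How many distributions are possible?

55

Ignoring the caps, the number of non-negative solutions to x_1+…+x_4 = 8 is C(11,3) = 165.
Subtract solutions that violate a single cap (substitute x_i' = x_i − (cap_i+1)): x_1 ≥ 4 gives C(7,3) = 35; x_2 ≥ 5 gives C(6,3) = 20; x_3 ≥ 7 gives C(4,3) = 4; x_4 ≥ 3 gives C(8,3) = 56. Together 115.
Add back pairs where two caps are both exceeded: 0 + 0 + 4 + 0 + 1 + 0 = 5.
By inclusion–exclusion the count is 165 − 115 + 5 = 55.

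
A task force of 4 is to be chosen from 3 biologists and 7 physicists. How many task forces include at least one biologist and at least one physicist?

With no constraint there are C(10,4) = 210 possible selections.
Selections missing a whole group: no biologists → C(7,4) = 35; no physicists → C(3,4) = 0.
Both groups omitted at once is impossible, so 210 − 35 = 175.

175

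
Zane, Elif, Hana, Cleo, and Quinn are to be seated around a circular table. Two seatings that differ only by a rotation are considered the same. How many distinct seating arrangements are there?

24

Around a circle, 5 distinct people have 5!/5 = (4)! = 24 rotationally distinct seatings.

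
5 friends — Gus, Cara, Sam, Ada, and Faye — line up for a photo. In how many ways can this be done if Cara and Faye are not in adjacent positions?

72

There are 5! = 120 arrangements in all. If Cara and Faye are adjacent, merging them into one block gives 2·(4)! = 48 arrangements.
Complementary counting: 120 − 48 = 72.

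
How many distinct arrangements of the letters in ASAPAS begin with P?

10

Fix P in the first position and arrange the remaining 5 letters.
Those 5 letters have A appearing 3 times and S appearing twice, giving (5)!/(3!·2!) = 10.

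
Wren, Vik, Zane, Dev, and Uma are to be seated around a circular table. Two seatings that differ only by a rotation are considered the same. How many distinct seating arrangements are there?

24

Seat Wren anywhere (absorbing the rotational symmetry), then permute the other 4: (4)! = 24.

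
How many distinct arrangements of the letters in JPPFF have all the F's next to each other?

Treat the 2 copies of F as a single block. The multiset to arrange is then {FF, J, P, P}, 4 items in all.
That gives (4)!/(2!) = 12 arrangements.

12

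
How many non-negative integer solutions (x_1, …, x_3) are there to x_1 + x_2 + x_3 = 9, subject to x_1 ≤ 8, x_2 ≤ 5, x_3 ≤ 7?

41

Without the upper bounds there are C(11,2) = 55 ways to split 9 among 3 variables.
Subtract solutions that violate a single cap (substitute x_i' = x_i − (cap_i+1)): x_1 ≥ 9 gives C(2,2) = 1; x_2 ≥ 6 gives C(5,2) = 10; x_3 ≥ 8 gives C(3,2) = 3. Together 14.
No two caps can be exceeded simultaneously, so the pair terms are all 0.
By inclusion–exclusion the count is 55 − 14 + 0 = 41.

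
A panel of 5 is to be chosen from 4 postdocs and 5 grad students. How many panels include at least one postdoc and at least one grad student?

125

With no constraint there are C(9,5) = 126 possible selections.
Subtract selections that omit an entire group: no postdocs → C(5,5) = 1; no grad students → C(4,5) = 0.
Both groups omitted at once is impossible, so 126 − 1 = 125.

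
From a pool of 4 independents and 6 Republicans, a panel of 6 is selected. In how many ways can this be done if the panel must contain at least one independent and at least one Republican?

Unrestricted: C(10,6) = 210 ways to pick any 6 of the 10.
Subtract selections that omit an entire group: no independents → C(6,6) = 1; no Republicans → C(4,6) = 0.
Both groups omitted at once is impossible, so 210 − 1 = 209.

209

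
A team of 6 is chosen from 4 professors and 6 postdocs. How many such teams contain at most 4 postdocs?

185

Split by how many postdocs are chosen (0 through 4).
Sum: C(6,0)·C(4,6) + C(6,1)·C(4,5) + C(6,2)·C(4,4) + C(6,3)·C(4,3) + C(6,4)·C(4,2) = 0 + 0 + 15 + 80 + 90 = 185.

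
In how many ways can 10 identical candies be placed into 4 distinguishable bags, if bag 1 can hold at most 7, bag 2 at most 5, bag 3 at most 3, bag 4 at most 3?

85

By stars and bars, unrestricted non-negative solutions to x_1+…+x_4 = 10 number C(10+3,3) = 286.
Subtract solutions that violate a single cap (substitute x_i' = x_i − (cap_i+1)): x_1 ≥ 8 gives C(5,3) = 10; x_2 ≥ 6 gives C(7,3) = 35; x_3 ≥ 4 gives C(9,3) = 84; x_4 ≥ 4 gives C(9,3) = 84. Together 213.
Add back pairs where two caps are both exceeded: 0 + 0 + 0 + 1 + 1 + 10 = 12.
By inclusion–exclusion the count is 286 − 213 + 12 = 85.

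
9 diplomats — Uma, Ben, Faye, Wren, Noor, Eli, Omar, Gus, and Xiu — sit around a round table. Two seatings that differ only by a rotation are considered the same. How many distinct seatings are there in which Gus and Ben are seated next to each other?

10080

Treat {Gus, Ben} as one unit (2 internal orders) and seat the resulting 8 units around the table: (7)! circular arrangements.
So 2 × (7)! = 2 × 5040 = 10080.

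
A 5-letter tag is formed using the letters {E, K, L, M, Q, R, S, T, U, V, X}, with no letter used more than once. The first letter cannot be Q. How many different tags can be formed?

The first letter has 11−1 = 10 choices (anything except Q).
The remaining 4 letters are filled from the other 10 symbols without repetition: 10 × 9 × 8 × 7 = 5040.
Total: 10 × 5040 = 50400.

50400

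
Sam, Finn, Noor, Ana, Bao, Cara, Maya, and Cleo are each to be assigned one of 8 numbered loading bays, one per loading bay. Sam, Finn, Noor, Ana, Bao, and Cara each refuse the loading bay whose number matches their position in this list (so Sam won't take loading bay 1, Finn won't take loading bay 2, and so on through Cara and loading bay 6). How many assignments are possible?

18806

Let Aᵢ (for 1 ≤ i ≤ 6) be the placements that put person i in their forbidden loading bay. Any j of these fix j positions, leaving (8−j)! ways to fill the rest, and there are C(6,j) ways to pick which j.
By inclusion–exclusion, the number of valid placements is Σ_{j=0}^{6} (−1)^j C(6,j)·(8−j)!.
Computing: 40320 − 30240 + 10800 − 2400 + 360 − 36 + 2 = 18806.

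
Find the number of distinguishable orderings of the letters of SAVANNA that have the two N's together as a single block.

Treat the 2 copies of N as a single block. The multiset to arrange is then {NN, A, A, A, S, V}, 6 items in all.
That gives (6)!/(3!) = 120 arrangements.

120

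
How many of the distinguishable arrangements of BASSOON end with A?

Fix A in the last position and arrange the remaining 6 letters.
Those 6 letters have O appearing twice and S appearing twice, giving (6)!/(2!·2!) = 180.

180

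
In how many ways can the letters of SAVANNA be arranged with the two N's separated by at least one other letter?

300

There are 7!/(3!·2!) = 420 arrangements of SAVANNA in total.
If the two N's are adjacent, glue them into one block, leaving 6 items to arrange: (6)!/(3!) = 120 ways.
Subtracting, 420 − 120 = 300 arrangements keep the N's apart.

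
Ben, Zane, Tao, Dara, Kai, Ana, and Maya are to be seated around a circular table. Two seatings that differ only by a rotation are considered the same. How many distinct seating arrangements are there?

720

Around a circle, 7 distinct people have 7!/7 = (6)! = 720 rotationally distinct seatings.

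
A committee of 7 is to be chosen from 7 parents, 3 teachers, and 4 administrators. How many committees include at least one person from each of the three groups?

Unrestricted: C(14,7) = 3432 ways to pick any 7 of the 14.
Subtract selections that omit an entire group: no parents → C(7,7) = 1; no teachers → C(11,7) = 330; no administrators → C(10,7) = 120.
Add back selections omitting two groups (i.e. drawn from a single group): C(7,7) + C(3,7) + C(4,7) = 1.
By inclusion–exclusion: 3432 − 451 + 1 = 2982.

2982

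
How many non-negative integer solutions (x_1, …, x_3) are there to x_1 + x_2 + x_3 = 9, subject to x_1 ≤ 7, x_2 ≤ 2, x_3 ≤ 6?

Without the upper bounds there are C(11,2) = 55 ways to split 9 among 3 variables.
Subtract solutions that violate a single cap (substitute x_i' = x_i − (cap_i+1)): x_1 ≥ 8 gives C(3,2) = 3; x_2 ≥ 3 gives C(8,2) = 28; x_3 ≥ 7 gives C(4,2) = 6. Together 37.
No two caps can be exceeded simultaneously, so the pair terms are all 0.
By inclusion–exclusion the count is 55 − 37 + 0 = 18.

18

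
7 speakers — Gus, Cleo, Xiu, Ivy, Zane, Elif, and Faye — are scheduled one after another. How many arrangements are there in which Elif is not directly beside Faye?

Of the 7! = 5040 arrangements, those with Elif and Faye adjacent number 2 × 6! = 1440 (treat the pair as a block with 2 internal orders).
So 5040 − 1440 = 3600 arrangements keep them apart.

3600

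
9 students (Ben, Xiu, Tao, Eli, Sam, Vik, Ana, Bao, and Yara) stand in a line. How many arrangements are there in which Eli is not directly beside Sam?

There are 9! = 362880 arrangements in all. If Eli and Sam are adjacent, merging them into one block gives 2·(8)! = 80640 arrangements.
Complementary counting: 362880 − 80640 = 282240.

282240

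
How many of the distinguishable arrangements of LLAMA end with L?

With the last slot taken by L, it remains to arrange the other 4 letters (LAMA).
Those 4 letters have A appearing twice, giving (4)!/(2!) = 12.

12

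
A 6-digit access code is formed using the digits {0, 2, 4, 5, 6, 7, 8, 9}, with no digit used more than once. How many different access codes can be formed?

With no repetition, fill the 6 digits in order: 8 choices, then 7, down to 3.
8 × 7 × 6 × 5 × 4 × 3 = 20160.

20160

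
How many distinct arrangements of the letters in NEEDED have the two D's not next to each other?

40

There are 6!/(3!·2!) = 60 arrangements of NEEDED in total.
Arrangements with the D's together: treat DD as one letter, giving (5)!/(3!) = 20.
Hence 60 − 20 = 40.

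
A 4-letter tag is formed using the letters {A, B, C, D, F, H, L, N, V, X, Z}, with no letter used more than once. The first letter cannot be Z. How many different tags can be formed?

7200

The first letter has 11−1 = 10 choices (anything except Z).
The remaining 3 letters are filled from the other 10 symbols without repetition: 10 × 9 × 8 = 720.
Total: 10 × 720 = 7200.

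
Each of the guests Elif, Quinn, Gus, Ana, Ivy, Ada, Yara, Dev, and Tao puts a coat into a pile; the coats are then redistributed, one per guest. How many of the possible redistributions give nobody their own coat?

Let Aᵢ be the assignments in which guest i gets their own coat. We want the size of the complement of A₁∪…∪A_9.
By inclusion–exclusion this is Σ_{j=0}^{9} (−1)^j C(9,j)·(9−j)!.
Computing: 362880 − 362880 + 181440 − 60480 + 15120 − 3024 + 504 − 72 + 9 − 1 = 133496.

133496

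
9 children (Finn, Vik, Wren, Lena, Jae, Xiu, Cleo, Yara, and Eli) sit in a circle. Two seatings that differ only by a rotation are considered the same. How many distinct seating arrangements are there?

40320

Around a circle, 9 distinct people have 9!/9 = (8)! = 40320 rotationally distinct seatings.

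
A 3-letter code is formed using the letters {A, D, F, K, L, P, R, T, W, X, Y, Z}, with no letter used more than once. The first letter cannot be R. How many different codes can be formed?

1210

The first letter has 12−1 = 11 choices (anything except R).
The remaining 2 letters are filled from the other 11 symbols without repetition: 11 × 10 = 110.
Total: 11 × 110 = 1210.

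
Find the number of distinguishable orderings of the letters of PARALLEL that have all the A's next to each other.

Treat the 2 copies of A as a single block. The multiset to arrange is then {AA, E, L, L, L, P, R}, 7 items in all.
That gives (7)!/(3!) = 840 arrangements.

840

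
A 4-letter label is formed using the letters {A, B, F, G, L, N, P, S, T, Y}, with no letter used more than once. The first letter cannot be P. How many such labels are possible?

4536

The first letter has 10−1 = 9 choices (anything except P).
The remaining 3 letters are filled from the other 9 symbols without repetition: 9 × 8 × 7 = 504.
Total: 9 × 504 = 4536.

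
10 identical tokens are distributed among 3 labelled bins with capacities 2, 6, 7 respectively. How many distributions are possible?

By stars and bars, unrestricted non-negative solutions to x_1+…+x_3 = 10 number C(10+2,2) = 66.
Subtract solutions that violate a single cap (substitute x_i' = x_i − (cap_i+1)): x_1 ≥ 3 gives C(9,2) = 36; x_2 ≥ 7 gives C(5,2) = 10; x_3 ≥ 8 gives C(4,2) = 6. Together 52.
Add back pairs where two caps are both exceeded: 1 + 0 + 0 = 1.
By inclusion–exclusion the count is 66 − 52 + 1 = 15.

15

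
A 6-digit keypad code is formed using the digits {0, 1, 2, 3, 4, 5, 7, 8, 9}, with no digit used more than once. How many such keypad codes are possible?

60480

This is a permutation of 6 out of 9: P(9,6) = 9!/3!.
That product is 9 × 8 × 7 × 6 × 5 × 4 = 60480.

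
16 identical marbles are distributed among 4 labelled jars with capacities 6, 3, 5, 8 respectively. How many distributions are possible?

Without the upper bounds there are C(19,3) = 969 ways to split 16 among 4 jars.
Subtract solutions that violate a single cap (substitute x_i' = x_i − (cap_i+1)): x_1 ≥ 7 gives C(12,3) = 220; x_2 ≥ 4 gives C(15,3) = 455; x_3 ≥ 6 gives C(13,3) = 286; x_4 ≥ 9 gives C(10,3) = 120. Together 1081.
Add back pairs where two caps are both exceeded: 56 + 20 + 1 + 84 + 20 + 4 = 185.
By inclusion–exclusion the count is 969 − 1081 + 185 = 73.

73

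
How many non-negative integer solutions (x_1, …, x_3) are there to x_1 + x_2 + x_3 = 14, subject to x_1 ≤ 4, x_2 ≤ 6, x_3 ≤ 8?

15

By stars and bars, unrestricted non-negative solutions to x_1+…+x_3 = 14 number C(14+2,2) = 120.
Subtract solutions that violate a single cap (substitute x_i' = x_i − (cap_i+1)): x_1 ≥ 5 gives C(11,2) = 55; x_2 ≥ 7 gives C(9,2) = 36; x_3 ≥ 9 gives C(7,2) = 21. Together 112.
Add back pairs where two caps are both exceeded: 6 + 1 + 0 = 7.
By inclusion–exclusion the count is 120 − 112 + 7 = 15.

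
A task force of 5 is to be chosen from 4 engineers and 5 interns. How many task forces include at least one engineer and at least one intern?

125

Unrestricted: C(9,5) = 126 ways to pick any 5 of the 9.
Subtract selections that omit an entire group: no engineers → C(5,5) = 1; no interns → C(4,5) = 0.
Both groups omitted at once is impossible, so 126 − 1 = 125.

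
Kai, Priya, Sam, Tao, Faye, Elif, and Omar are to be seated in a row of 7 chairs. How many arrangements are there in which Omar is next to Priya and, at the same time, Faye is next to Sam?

480

Treat {Omar,Priya} as one block (2 orders) and {Faye,Sam} as another (2 orders).
That leaves 5 units to arrange: 2 × 2 × 5! = 4 × 120 = 480.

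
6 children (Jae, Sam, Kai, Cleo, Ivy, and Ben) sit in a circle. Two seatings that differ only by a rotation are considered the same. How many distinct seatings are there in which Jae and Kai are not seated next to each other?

Without the restriction there are (5)! = 120 seatings.
Those with Jae next to Kai: fuse the pair into one unit and seat 5 units around a circle — 2·(4)! = 48.
Subtracting, 120 − 48 = 72.

72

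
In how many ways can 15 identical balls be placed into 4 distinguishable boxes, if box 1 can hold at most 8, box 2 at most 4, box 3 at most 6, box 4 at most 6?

164

Without the upper bounds there are C(18,3) = 816 ways to split 15 among 4 boxes.
Subtract solutions that violate a single cap (substitute x_i' = x_i − (cap_i+1)): x_1 ≥ 9 gives C(9,3) = 84; x_2 ≥ 5 gives C(13,3) = 286; x_3 ≥ 7 gives C(11,3) = 165; x_4 ≥ 7 gives C(11,3) = 165. Together 700.
Add back pairs where two caps are both exceeded: 4 + 0 + 0 + 20 + 20 + 4 = 48.
By inclusion–exclusion the count is 816 − 700 + 48 = 164.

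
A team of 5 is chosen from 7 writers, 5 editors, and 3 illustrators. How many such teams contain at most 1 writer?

Split by how many writers are chosen (0 through 1).
Sum: C(7,0)·C(8,5) + C(7,1)·C(8,4) = 56 + 490 = 546.

546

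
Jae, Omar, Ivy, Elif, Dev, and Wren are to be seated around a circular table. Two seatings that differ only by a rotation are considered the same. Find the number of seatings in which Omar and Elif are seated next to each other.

48

Treat {Omar, Elif} as one unit (2 internal orders) and seat the resulting 5 units around the table: (4)! circular arrangements.
So 2 × (4)! = 2 × 24 = 48.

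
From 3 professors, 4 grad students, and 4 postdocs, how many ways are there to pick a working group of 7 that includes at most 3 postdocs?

Split by how many postdocs are chosen (0 through 3).
Sum: C(4,0)·C(7,7) + C(4,1)·C(7,6) + C(4,2)·C(7,5) + C(4,3)·C(7,4) = 1 + 28 + 126 + 140 = 295.

295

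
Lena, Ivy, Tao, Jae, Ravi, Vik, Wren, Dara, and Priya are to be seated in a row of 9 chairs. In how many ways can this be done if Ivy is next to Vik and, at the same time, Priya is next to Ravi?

20160

Treat {Ivy,Vik} as one block (2 orders) and {Priya,Ravi} as another (2 orders).
That leaves 7 units to arrange: 2 × 2 × 7! = 4 × 5040 = 20160.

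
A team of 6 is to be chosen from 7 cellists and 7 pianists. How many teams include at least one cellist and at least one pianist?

Unrestricted: C(14,6) = 3003 ways to pick any 6 of the 14.
Subtract selections that omit an entire group: no cellists → C(7,6) = 7; no pianists → C(7,6) = 7.
Both groups omitted at once is impossible, so 3003 − 14 = 2989.

2989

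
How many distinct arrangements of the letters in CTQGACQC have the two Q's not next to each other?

2520

Total arrangements of CTQGACQC: 8!/(3!·2!) = 3360.
Arrangements with the Q's together: treat QQ as one letter, giving (7)!/(3!) = 840.
Hence 3360 − 840 = 2520.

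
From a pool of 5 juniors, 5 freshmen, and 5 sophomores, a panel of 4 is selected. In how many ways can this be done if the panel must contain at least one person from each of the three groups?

750

With no constraint there are C(15,4) = 1365 possible selections.
Selections missing a whole group: no juniors → C(10,4) = 210; no freshmen → C(10,4) = 210; no sophomores → C(10,4) = 210.
Add back selections omitting two groups (i.e. drawn from a single group): C(5,4) + C(5,4) + C(5,4) = 15.
By inclusion–exclusion: 1365 − 630 + 15 = 750.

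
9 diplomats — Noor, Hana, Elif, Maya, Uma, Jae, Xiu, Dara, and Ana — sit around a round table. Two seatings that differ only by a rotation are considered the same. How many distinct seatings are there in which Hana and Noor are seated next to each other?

10080

Glue Hana and Noor into a block (2 internal orders). Seating 8 units around a circle gives (7)! arrangements.
So 2 × (7)! = 2 × 5040 = 10080.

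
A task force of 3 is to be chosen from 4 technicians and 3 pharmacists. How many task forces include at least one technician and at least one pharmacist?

30

Unrestricted: C(7,3) = 35 ways to pick any 3 of the 7.
Selections missing a whole group: no technicians → C(3,3) = 1; no pharmacists → C(4,3) = 4.
Both groups omitted at once is impossible, so 35 − 5 = 30.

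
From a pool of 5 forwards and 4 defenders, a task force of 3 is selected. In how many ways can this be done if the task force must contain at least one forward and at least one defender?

Unrestricted: C(9,3) = 84 ways to pick any 3 of the 9.
Selections missing a whole group: no forwards → C(4,3) = 4; no defenders → C(5,3) = 10.
Both groups omitted at once is impossible, so 84 − 14 = 70.

70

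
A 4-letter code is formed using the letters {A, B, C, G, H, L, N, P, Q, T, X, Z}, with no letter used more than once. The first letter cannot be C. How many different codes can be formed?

10890

The first letter has 12−1 = 11 choices (anything except C).
The remaining 3 letters are filled from the other 11 symbols without repetition: 11 × 10 × 9 = 990.
Total: 11 × 990 = 10890.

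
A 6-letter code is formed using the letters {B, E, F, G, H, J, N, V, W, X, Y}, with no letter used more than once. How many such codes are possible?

This is a permutation of 6 out of 11: P(11,6) = 11!/5!.
That product is 11 × 10 × 9 × 8 × 7 × 6 = 332640.

332640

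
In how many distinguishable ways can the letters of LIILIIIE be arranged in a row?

Letter multiplicities in LIILIIIE: E×1, I×5, L×2.
So there are 8! / (5!·2!) = 168 distinguishable arrangements.

168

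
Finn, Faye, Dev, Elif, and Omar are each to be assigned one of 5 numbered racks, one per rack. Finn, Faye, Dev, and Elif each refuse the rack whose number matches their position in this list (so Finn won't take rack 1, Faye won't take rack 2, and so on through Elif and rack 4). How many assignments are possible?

Let Aᵢ (for 1 ≤ i ≤ 4) be the placements that put person i in their forbidden rack. Any j of these fix j positions, leaving (5−j)! ways to fill the rest, and there are C(4,j) ways to pick which j.
By inclusion–exclusion, the number of valid placements is Σ_{j=0}^{4} (−1)^j C(4,j)·(5−j)!.
Computing: 120 − 96 + 36 − 8 + 1 = 53.

53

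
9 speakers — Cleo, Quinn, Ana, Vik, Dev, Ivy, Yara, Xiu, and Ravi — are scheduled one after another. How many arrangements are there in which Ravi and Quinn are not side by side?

282240

Of the 9! = 362880 arrangements, those with Ravi and Quinn adjacent number 2 × 8! = 80640 (treat the pair as a block with 2 internal orders).
Complementary counting: 362880 − 80640 = 282240.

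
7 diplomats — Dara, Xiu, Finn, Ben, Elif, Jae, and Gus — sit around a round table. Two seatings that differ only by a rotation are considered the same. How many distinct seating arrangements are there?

720

Fix one person's seat to break rotational symmetry; the remaining 6 people can be arranged in (6)! = 720 ways.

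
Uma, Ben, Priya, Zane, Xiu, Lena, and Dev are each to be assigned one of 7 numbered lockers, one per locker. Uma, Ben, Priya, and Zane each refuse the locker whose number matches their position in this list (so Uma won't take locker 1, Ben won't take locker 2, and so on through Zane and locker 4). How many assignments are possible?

Let Aᵢ (for 1 ≤ i ≤ 4) be the placements that put person i in their forbidden locker. Any j of these fix j positions, leaving (7−j)! ways to fill the rest, and there are C(4,j) ways to pick which j.
By inclusion–exclusion, the number of valid placements is Σ_{j=0}^{4} (−1)^j C(4,j)·(7−j)!.
Computing: 5040 − 2880 + 720 − 96 + 6 = 2790.

2790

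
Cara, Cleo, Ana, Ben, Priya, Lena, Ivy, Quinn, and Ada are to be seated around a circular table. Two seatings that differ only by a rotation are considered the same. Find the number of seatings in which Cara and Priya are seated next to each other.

10080

Glue Cara and Priya into a block (2 internal orders). Seating 8 units around a circle gives (7)! arrangements.
So 2 × (7)! = 2 × 5040 = 10080.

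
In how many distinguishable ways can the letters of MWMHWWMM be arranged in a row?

280

Letter multiplicities in MWMHWWMM: H×1, M×4, W×3.
The number of distinct arrangements is 8!/(4!·3!) = 40320/144 = 280.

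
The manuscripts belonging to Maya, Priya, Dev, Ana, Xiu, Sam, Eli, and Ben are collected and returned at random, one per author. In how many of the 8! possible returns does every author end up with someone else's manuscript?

Count assignments avoiding every fixed point. For any j of the 8 authors fixed to their own manuscript, the other 8−j can be arranged in (8−j)! ways.
By inclusion–exclusion this is Σ_{j=0}^{8} (−1)^j C(8,j)·(8−j)!.
Computing: 40320 − 40320 + 20160 − 6720 + 1680 − 336 + 56 − 8 + 1 = 14833.

14833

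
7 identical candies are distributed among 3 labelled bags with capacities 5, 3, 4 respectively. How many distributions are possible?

17

Ignoring the caps, the number of non-negative solutions to x_1+…+x_3 = 7 is C(9,2) = 36.
Subtract solutions that violate a single cap (substitute x_i' = x_i − (cap_i+1)): x_1 ≥ 6 gives C(3,2) = 3; x_2 ≥ 4 gives C(5,2) = 10; x_3 ≥ 5 gives C(4,2) = 6. Together 19.
No two caps can be exceeded simultaneously, so the pair terms are all 0.
By inclusion–exclusion the count is 36 − 19 + 0 = 17.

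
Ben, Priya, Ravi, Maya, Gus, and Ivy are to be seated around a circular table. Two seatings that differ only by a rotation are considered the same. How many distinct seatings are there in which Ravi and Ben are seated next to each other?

48

Treat {Ravi, Ben} as one unit (2 internal orders) and seat the resulting 5 units around the table: (4)! circular arrangements.
So 2 × (4)! = 2 × 24 = 48.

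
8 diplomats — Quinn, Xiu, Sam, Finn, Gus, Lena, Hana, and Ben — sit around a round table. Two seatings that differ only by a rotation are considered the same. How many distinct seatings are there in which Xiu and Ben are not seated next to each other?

3600

All circular seatings of 8 people number (7)! = 5040.
Seatings with Xiu beside Ben: treat them as a block with 2 internal orders, giving 2 × (6)! = 1440.
Subtracting, 5040 − 1440 = 3600.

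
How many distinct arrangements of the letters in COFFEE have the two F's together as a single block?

Treat the 2 copies of F as a single block. The multiset to arrange is then {FF, C, E, E, O}, 5 items in all.
That gives (5)!/(2!) = 60 arrangements.

60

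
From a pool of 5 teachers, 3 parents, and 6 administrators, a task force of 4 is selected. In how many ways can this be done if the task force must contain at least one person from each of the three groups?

495

Total 4-person selections from all 14: C(14,4) = 1001.
Selections missing a whole group: no teachers → C(9,4) = 126; no parents → C(11,4) = 330; no administrators → C(8,4) = 70.
Add back selections omitting two groups (i.e. drawn from a single group): C(5,4) + C(3,4) + C(6,4) = 20.
By inclusion–exclusion: 1001 − 526 + 20 = 495.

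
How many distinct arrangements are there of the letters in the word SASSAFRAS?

2520

Letter multiplicities in SASSAFRAS: A×3, F×1, R×1, S×4.
Dividing 9! = 362880 by 4!·3! = 144 for the repeated letters gives 2520.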